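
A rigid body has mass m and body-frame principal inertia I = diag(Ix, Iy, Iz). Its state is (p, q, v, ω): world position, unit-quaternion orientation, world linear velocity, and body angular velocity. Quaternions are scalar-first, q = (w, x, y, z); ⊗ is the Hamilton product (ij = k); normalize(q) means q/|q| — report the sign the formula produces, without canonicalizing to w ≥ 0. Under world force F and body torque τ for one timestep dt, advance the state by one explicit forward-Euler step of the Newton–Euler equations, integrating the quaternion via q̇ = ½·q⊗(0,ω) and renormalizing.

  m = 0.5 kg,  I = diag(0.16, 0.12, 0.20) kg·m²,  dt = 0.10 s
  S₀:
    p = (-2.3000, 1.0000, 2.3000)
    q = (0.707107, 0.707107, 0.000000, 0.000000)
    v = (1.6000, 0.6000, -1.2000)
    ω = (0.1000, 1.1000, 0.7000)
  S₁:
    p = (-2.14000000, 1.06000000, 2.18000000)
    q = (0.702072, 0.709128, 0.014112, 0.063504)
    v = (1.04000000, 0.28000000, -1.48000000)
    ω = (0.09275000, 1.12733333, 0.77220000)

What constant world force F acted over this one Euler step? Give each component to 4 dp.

velocity change Δv = (-0.56000000, -0.32000000, -0.28000000)
m·(v₁−v₀)/dt = (-2.8000, -1.6000, -1.4000)

F = (-2.8000, -1.6000, -1.4000)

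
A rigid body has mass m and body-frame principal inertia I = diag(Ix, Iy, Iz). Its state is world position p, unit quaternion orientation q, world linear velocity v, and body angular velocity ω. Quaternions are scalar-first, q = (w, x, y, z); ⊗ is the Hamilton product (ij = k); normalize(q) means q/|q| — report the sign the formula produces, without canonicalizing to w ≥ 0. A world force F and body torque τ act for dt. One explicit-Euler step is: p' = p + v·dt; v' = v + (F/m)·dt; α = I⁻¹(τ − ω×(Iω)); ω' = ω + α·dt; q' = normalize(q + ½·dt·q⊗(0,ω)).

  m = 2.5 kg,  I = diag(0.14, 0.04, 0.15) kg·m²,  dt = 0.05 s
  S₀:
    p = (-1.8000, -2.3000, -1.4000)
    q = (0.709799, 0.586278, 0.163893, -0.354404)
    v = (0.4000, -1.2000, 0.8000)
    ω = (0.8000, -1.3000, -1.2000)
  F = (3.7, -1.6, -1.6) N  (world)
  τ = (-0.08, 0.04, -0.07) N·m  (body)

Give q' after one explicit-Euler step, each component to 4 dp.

q' = (0.6920, 0.5834, 0.1511, -0.3976)

Hamilton product q⊗(0,ω) = (-0.6812463, -0.0895576, -0.5027283, -1.7450346)
updated quaternion q' = (0.6920, 0.5834, 0.1511, -0.3976)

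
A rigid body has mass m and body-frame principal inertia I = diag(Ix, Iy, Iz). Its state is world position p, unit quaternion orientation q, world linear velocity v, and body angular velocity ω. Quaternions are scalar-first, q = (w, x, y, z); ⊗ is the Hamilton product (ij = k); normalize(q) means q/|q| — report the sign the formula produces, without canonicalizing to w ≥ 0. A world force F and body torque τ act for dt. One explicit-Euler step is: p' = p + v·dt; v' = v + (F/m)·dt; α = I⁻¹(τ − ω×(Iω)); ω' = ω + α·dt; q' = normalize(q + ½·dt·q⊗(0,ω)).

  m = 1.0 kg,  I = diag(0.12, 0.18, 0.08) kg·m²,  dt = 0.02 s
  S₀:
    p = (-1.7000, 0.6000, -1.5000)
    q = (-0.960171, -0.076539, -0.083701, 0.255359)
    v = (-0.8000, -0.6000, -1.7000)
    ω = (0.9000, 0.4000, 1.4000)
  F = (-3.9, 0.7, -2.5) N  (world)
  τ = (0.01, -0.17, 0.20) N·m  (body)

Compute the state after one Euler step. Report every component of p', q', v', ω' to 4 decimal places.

p' = (-1.7160, 0.5880, -1.5340)
q' = (-0.9626, -0.0874, -0.0842, 0.2423)
v' = (-0.8780, -0.5860, -1.7500)
ω' = (0.9110, 0.3755, 1.4446)

angular accel α = (0.5500, -1.2244, 2.2300)
ω' = ω + α·dt = (0.9110, 0.3755, 1.4446)
q⊗(0,ω) = (-0.2551371, -1.0834789, -0.0470907, -1.2995241)
updated quaternion q' = (-0.9626, -0.0874, -0.0842, 0.2423)
linear accel F/m = (-3.9000, 0.7000, -2.5000)
new position p' = (-1.7160, 0.5880, -1.5340)
v + (F/m)dt = (-0.8780, -0.5860, -1.7500)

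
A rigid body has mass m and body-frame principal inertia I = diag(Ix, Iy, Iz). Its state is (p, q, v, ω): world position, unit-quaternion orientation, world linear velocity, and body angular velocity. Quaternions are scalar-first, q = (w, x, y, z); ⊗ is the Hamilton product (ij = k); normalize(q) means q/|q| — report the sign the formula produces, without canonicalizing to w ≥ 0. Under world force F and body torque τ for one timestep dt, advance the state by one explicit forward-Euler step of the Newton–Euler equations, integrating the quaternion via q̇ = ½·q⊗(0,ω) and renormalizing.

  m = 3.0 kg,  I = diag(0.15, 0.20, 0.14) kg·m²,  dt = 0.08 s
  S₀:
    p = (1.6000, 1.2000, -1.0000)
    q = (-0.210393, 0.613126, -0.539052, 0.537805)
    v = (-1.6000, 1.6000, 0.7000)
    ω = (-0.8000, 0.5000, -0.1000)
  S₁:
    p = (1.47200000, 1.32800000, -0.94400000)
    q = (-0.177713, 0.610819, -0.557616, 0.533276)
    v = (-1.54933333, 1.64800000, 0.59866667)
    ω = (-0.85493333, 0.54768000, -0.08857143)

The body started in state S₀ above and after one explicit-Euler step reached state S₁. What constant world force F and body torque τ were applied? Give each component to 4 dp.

Δω = ω₁−ω₀ = (-0.05493333, 0.04768000, 0.01142857)
ω₀×(Iω₀) = (0.0030, 0.0008, -0.0200)
applied torque τ = (-0.1000, 0.1200, 0.0000)
v₁ − v₀ = (0.05066667, 0.04800000, -0.10133333)
applied force F = (1.9000, 1.8000, -3.8000)

F = (1.9000, 1.8000, -3.8000)
τ = (-0.1000, 0.1200, 0.0000)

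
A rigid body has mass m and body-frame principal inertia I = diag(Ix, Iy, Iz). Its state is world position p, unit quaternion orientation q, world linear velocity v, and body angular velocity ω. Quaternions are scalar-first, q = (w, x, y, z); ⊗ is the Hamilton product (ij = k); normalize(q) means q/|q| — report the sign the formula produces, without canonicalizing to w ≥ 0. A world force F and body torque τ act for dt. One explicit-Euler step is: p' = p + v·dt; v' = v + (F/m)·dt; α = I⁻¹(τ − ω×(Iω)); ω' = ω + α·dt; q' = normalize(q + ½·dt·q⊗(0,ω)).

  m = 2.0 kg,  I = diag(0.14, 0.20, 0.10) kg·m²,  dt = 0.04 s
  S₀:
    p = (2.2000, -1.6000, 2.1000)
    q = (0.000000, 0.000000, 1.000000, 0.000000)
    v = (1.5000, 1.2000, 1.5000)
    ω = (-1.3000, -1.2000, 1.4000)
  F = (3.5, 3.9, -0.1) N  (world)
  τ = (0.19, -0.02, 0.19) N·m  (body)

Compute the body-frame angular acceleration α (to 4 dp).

ω×(Iω) gyroscopic = (0.1680, -0.0728, 0.0936)
(τ − ω×Iω)/I = (0.1571, 0.2640, 0.9640)

α = (0.1571, 0.2640, 0.9640)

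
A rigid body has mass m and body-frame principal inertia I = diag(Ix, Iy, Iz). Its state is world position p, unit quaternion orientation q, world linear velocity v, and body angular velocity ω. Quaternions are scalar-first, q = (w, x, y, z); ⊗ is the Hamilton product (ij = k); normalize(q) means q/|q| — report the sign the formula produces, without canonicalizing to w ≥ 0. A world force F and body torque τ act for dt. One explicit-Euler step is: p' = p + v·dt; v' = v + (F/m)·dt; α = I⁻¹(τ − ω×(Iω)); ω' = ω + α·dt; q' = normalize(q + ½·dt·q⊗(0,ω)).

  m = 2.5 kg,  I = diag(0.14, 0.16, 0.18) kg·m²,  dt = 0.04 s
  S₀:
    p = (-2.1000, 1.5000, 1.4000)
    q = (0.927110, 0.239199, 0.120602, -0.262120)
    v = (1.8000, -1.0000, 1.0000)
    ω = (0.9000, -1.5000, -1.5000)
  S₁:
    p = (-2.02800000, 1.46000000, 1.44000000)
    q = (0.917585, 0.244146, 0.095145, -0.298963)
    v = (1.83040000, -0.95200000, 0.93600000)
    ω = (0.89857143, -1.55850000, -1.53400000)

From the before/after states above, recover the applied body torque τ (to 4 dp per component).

Δω = ω₁−ω₀ = (-0.00142857, -0.05850000, -0.03400000)
I·α + gyro = (0.0400, -0.1800, -0.1800)

τ = (0.0400, -0.1800, -0.1800)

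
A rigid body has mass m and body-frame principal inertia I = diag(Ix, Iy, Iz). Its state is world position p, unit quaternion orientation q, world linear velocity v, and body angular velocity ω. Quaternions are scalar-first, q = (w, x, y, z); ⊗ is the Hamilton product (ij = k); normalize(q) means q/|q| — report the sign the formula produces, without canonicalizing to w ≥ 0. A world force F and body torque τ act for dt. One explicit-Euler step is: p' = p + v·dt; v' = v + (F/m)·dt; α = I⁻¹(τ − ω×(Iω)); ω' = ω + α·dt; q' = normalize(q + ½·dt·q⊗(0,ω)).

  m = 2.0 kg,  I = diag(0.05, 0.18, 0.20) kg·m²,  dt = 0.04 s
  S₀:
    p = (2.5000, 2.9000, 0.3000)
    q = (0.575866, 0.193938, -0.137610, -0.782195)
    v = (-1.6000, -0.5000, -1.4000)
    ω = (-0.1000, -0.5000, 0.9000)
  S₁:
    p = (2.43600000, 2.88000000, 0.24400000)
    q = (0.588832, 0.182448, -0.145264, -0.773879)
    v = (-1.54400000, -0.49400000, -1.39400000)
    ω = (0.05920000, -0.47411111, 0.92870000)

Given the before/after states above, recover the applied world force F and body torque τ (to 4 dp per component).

F = (2.8000, 0.3000, 0.3000)
τ = (0.1900, 0.1300, 0.1500)

velocity change Δv = (0.05600000, 0.00600000, 0.00600000)
m·(v₁−v₀)/dt = (2.8000, 0.3000, 0.3000)
rate change Δω = (0.15920000, 0.02588889, 0.02870000)
gyro term ω₀×Iω₀ = (-0.0090, 0.0135, 0.0065)
I·α + gyro = (0.1900, 0.1300, 0.1500)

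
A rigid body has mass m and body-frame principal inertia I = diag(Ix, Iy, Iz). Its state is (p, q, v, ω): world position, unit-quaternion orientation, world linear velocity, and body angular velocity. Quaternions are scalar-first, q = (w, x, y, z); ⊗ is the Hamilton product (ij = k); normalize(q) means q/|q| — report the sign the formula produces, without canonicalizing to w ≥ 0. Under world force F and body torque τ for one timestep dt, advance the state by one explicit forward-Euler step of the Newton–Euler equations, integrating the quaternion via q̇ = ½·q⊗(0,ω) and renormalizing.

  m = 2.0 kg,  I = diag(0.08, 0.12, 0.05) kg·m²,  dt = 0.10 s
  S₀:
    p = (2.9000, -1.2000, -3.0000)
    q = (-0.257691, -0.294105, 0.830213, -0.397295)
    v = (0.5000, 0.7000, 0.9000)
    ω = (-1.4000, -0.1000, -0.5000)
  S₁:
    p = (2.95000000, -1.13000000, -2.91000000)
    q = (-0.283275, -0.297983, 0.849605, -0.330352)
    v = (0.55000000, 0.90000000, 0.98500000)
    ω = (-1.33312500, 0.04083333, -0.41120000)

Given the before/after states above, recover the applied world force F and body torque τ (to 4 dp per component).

ω₁ − ω₀ = (0.06687500, 0.14083333, 0.08880000)
ω₀×(Iω₀) = (-0.0035, 0.0210, 0.0056)
τ = I·(Δω/dt) + ω₀×(Iω₀) = (0.0500, 0.1900, 0.0500)
Δv = v₁−v₀ = (0.05000000, 0.20000000, 0.08500000)
applied force F = (1.0000, 4.0000, 1.7000)

F = (1.0000, 4.0000, 1.7000)
τ = (0.0500, 0.1900, 0.0500)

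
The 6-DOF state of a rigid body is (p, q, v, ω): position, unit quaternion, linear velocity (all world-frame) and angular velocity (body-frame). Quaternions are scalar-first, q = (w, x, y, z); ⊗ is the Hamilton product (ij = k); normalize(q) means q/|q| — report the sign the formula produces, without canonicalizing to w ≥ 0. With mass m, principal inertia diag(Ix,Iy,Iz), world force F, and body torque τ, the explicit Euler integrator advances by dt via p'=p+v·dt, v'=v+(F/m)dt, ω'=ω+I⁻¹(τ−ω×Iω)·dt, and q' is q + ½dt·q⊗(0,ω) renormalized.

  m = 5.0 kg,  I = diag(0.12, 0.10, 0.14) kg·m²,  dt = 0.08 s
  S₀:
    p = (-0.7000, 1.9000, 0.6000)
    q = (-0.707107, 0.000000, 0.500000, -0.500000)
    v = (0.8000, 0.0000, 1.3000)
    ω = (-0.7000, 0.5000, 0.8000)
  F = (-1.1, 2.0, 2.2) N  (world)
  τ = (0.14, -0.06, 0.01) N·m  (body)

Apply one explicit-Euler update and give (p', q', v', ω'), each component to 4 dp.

linear accel F/m = (-0.2200, 0.4000, 0.4400)
p' = p + v·dt = (-0.6360, 1.9000, 0.7040)
new velocity v' = (0.7824, 0.0320, 1.3352)
(τ − ω×Iω)/I = (1.0333, -0.7120, 0.0214)
ω' = ω + α·dt = (-0.6173, 0.4430, 0.8017)
Hamilton product q⊗(0,ω) = (0.1500000, 1.1449749, -0.0035535, -0.2156856)
updated quaternion q' = (-0.7003, 0.0457, 0.4993, -0.5081)

p' = (-0.6360, 1.9000, 0.7040)
q' = (-0.7003, 0.0457, 0.4993, -0.5081)
v' = (0.7824, 0.0320, 1.3352)
ω' = (-0.6173, 0.4430, 0.8017)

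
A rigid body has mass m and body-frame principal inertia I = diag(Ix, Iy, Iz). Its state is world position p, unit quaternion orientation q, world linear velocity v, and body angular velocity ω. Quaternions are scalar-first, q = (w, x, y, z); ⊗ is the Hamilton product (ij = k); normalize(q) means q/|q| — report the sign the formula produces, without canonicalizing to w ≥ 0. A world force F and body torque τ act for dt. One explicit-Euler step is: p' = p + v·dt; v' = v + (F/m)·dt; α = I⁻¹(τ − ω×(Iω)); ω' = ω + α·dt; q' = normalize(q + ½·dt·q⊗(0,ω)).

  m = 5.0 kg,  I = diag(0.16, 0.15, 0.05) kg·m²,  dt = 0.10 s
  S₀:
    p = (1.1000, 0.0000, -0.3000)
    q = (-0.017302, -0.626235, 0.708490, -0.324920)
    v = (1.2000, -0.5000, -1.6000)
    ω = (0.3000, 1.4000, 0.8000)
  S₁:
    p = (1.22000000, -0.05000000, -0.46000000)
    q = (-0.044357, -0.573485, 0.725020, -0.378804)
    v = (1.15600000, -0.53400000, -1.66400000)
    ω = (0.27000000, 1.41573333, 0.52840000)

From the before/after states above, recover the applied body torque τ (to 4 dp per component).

τ = (-0.1600, 0.0500, -0.1400)

ω₁ − ω₀ = (-0.03000000, 0.01573333, -0.27160000)
ω₀×(Iω₀) = (-0.1120, 0.0264, -0.0042)
τ = I·(Δω/dt) + ω₀×(Iω₀) = (-0.1600, 0.0500, -0.1400)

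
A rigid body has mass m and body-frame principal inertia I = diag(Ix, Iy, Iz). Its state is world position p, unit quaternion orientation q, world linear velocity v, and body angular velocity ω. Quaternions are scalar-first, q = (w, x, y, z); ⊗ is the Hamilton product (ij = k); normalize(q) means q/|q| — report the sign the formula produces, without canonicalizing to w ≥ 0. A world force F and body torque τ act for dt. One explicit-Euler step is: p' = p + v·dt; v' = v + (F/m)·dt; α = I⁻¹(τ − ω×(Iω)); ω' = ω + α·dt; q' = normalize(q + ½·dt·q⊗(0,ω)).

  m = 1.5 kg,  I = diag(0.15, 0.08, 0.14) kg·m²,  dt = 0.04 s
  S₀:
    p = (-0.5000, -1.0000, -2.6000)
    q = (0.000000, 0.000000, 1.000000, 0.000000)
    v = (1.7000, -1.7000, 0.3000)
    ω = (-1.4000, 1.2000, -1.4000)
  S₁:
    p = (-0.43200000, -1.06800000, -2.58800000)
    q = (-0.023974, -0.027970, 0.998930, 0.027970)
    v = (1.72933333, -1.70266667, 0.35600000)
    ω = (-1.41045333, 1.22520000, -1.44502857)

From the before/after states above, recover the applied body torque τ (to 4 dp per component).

rate change Δω = (-0.01045333, 0.02520000, -0.04502857)
applied torque τ = (-0.1400, 0.0700, -0.0400)

τ = (-0.1400, 0.0700, -0.0400)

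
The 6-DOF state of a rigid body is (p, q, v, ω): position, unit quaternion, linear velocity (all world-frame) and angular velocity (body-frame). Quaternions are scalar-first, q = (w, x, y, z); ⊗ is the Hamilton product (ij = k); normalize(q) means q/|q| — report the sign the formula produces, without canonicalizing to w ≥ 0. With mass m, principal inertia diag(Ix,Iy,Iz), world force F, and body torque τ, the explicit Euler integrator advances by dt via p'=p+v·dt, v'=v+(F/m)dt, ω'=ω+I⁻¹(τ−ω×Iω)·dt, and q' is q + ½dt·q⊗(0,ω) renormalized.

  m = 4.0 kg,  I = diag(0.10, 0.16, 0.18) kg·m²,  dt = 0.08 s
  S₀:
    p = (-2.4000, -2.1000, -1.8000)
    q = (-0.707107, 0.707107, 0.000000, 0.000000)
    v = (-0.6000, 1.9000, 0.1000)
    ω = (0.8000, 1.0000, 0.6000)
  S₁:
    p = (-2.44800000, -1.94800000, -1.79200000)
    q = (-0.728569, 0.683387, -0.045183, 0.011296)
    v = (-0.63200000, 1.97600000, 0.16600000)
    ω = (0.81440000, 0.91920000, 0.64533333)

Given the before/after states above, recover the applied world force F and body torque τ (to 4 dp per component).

v₁ − v₀ = (-0.03200000, 0.07600000, 0.06600000)
m·(v₁−v₀)/dt = (-1.6000, 3.8000, 3.3000)
Δω = ω₁−ω₀ = (0.01440000, -0.08080000, 0.04533333)
ω₀×(Iω₀) = (0.0120, -0.0384, 0.0480)
I·α + gyro = (0.0300, -0.2000, 0.1500)

F = (-1.6000, 3.8000, 3.3000)
τ = (0.0300, -0.2000, 0.1500)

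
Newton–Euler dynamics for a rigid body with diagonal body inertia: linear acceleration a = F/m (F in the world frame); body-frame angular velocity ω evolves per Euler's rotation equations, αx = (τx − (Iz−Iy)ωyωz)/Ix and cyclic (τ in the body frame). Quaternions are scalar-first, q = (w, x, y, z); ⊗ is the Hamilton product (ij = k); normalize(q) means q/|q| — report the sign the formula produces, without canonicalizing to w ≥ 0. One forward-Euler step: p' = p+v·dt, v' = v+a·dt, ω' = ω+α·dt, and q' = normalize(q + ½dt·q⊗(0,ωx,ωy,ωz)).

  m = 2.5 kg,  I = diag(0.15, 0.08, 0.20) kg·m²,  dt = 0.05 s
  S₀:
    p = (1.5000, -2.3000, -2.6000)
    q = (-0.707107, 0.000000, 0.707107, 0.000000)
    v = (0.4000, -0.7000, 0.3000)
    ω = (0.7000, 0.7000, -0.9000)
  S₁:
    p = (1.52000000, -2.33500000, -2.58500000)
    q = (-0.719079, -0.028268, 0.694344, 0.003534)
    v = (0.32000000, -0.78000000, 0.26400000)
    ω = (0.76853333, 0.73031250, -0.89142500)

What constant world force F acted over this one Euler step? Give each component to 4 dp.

Δv = v₁−v₀ = (-0.08000000, -0.08000000, -0.03600000)
m·(v₁−v₀)/dt = (-4.0000, -4.0000, -1.8000)

F = (-4.0000, -4.0000, -1.8000)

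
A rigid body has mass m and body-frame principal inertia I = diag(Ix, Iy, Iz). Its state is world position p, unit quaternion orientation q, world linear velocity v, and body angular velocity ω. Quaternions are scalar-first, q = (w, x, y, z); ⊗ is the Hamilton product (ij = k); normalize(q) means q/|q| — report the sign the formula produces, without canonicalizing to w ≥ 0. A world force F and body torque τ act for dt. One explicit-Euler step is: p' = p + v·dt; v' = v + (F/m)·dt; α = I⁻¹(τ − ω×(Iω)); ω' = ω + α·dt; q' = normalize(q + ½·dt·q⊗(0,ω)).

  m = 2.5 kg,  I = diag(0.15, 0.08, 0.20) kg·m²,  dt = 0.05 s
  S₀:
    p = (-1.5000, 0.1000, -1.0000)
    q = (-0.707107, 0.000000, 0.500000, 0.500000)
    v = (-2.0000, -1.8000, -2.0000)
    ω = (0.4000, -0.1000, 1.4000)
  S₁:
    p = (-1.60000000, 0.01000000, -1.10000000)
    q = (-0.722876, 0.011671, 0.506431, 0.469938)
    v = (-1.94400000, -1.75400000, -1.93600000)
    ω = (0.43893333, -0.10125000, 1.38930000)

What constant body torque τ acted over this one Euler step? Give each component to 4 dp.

τ = (0.1000, -0.0300, -0.0400)

Δω = ω₁−ω₀ = (0.03893333, -0.00125000, -0.01070000)
applied torque τ = (0.1000, -0.0300, -0.0400)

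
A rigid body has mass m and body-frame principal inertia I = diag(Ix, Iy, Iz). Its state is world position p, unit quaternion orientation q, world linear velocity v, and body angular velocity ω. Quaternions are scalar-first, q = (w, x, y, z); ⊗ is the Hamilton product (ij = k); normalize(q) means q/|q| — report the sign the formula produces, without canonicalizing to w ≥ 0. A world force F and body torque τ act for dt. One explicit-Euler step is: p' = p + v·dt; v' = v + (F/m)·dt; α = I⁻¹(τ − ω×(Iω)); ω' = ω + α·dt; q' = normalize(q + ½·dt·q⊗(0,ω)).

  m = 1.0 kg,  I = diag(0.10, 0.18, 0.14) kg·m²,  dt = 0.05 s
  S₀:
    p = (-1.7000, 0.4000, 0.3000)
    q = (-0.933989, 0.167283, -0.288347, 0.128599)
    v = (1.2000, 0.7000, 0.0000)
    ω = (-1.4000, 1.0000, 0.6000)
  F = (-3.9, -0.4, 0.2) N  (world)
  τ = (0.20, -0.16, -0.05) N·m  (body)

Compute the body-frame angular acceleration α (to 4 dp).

gyro term ω×Iω = (-0.0240, 0.0336, -0.1120)
(τ − ω×Iω)/I = (2.2400, -1.0756, 0.4429)

α = (2.2400, -1.0756, 0.4429)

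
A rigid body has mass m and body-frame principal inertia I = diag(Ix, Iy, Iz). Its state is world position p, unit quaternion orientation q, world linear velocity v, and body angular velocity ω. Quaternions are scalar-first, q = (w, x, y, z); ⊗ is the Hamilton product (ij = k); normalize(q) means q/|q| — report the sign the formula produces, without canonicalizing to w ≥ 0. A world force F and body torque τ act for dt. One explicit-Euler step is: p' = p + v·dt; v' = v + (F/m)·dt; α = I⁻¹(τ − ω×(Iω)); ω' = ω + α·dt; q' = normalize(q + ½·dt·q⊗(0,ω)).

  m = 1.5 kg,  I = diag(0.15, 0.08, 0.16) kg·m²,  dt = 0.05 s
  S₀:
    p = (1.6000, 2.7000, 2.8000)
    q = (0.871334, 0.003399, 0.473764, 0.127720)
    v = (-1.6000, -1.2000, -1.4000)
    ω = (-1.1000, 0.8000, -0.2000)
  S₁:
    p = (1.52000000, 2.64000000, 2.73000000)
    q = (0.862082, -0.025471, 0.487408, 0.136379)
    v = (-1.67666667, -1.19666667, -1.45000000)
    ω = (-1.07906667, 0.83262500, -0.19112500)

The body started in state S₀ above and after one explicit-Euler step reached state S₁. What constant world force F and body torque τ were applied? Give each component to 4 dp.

ω₁ − ω₀ = (0.02093333, 0.03262500, 0.00887500)
gyro term ω₀×Iω₀ = (-0.0128, -0.0022, 0.0616)
I·α + gyro = (0.0500, 0.0500, 0.0900)
v₁ − v₀ = (-0.07666667, 0.00333333, -0.05000000)
applied force F = (-2.3000, 0.1000, -1.5000)

F = (-2.3000, 0.1000, -1.5000)
τ = (0.0500, 0.0500, 0.0900)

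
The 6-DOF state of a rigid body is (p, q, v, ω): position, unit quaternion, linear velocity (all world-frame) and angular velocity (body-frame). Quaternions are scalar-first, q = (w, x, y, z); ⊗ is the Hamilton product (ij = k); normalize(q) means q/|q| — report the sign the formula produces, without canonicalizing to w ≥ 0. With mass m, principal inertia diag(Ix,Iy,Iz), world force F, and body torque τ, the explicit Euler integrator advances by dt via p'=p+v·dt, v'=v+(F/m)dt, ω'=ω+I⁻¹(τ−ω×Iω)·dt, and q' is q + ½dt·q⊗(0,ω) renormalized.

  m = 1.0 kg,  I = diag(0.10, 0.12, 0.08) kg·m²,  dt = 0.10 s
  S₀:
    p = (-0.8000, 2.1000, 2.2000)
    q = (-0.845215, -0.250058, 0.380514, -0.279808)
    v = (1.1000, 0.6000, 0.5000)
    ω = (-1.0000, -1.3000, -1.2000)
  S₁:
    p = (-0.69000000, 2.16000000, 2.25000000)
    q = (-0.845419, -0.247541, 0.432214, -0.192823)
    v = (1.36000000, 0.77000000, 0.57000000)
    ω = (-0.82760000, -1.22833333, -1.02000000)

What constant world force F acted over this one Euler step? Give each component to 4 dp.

velocity change Δv = (0.26000000, 0.17000000, 0.07000000)
m·(v₁−v₀)/dt = (2.6000, 1.7000, 0.7000)

F = (2.6000, 1.7000, 0.7000)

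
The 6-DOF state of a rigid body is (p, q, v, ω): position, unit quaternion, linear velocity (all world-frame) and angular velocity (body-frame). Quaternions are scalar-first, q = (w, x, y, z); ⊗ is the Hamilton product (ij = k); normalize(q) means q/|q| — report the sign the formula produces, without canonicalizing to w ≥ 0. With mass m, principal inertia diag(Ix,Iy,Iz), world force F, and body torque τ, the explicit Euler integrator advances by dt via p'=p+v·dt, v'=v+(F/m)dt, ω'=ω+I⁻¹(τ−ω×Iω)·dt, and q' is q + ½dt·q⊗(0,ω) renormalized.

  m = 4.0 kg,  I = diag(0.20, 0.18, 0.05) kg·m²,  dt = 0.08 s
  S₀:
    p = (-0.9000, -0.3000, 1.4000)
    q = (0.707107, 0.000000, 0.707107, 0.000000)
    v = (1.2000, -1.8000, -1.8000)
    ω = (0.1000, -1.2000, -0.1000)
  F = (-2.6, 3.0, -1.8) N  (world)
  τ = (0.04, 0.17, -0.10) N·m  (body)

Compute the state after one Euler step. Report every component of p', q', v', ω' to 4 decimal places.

p' = (-0.8040, -0.4440, 1.2560)
q' = (0.7402, 0.0000, 0.6724, -0.0057)
v' = (1.1480, -1.7400, -1.8360)
ω' = (0.1222, -1.1238, -0.2638)

a = (-0.6500, 0.7500, -0.4500)
p' = p + v·dt = (-0.8040, -0.4440, 1.2560)
new velocity v' = (1.1480, -1.7400, -1.8360)
angular accel α = (0.2780, 0.9528, -2.0480)
ω' = ω + α·dt = (0.1222, -1.1238, -0.2638)
q⊗(0,ω) = (0.8485284, 0.0000000, -0.8485284, -0.1414214)
q + ½dt·q⊗(0,ω), renormalized = (0.7402, 0.0000, 0.6724, -0.0057)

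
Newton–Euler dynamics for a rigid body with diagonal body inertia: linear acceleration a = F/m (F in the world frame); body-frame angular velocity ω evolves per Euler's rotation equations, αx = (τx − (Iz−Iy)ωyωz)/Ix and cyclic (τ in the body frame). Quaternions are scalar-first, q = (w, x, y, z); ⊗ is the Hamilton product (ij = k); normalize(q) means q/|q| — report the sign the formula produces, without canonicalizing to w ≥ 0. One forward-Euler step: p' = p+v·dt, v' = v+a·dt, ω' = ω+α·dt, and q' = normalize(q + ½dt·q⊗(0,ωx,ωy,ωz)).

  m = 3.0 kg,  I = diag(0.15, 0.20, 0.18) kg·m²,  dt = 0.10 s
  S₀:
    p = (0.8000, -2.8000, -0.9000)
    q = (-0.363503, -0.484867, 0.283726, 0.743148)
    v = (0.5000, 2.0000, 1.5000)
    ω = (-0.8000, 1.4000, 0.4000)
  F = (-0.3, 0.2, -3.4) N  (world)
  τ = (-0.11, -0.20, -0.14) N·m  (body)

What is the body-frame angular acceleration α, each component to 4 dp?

precession coupling ω×(Iω) = (-0.0112, 0.0096, -0.0560)
angular accel α = (-0.6587, -1.0480, -0.4667)

α = (-0.6587, -1.0480, -0.4667)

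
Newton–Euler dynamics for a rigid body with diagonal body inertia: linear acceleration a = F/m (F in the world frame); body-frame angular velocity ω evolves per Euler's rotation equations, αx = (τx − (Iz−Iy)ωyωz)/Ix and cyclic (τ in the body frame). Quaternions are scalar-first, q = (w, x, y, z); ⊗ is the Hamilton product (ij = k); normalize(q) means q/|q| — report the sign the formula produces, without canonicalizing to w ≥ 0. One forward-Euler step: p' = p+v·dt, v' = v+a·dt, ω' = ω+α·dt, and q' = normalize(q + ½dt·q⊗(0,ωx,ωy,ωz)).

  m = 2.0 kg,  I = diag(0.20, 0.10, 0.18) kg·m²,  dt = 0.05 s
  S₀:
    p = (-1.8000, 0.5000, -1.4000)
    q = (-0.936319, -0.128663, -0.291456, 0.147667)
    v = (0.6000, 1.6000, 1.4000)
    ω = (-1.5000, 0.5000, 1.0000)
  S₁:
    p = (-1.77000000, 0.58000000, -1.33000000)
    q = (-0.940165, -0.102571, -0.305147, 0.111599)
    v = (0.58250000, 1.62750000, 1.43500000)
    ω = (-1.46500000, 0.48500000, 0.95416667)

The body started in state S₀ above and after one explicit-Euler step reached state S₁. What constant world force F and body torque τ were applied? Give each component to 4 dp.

velocity change Δv = (-0.01750000, 0.02750000, 0.03500000)
applied force F = (-0.7000, 1.1000, 1.4000)
Δω = ω₁−ω₀ = (0.03500000, -0.01500000, -0.04583333)
gyro term ω₀×Iω₀ = (0.0400, -0.0300, 0.0750)
I·α + gyro = (0.1800, -0.0600, -0.0900)

F = (-0.7000, 1.1000, 1.4000)
τ = (0.1800, -0.0600, -0.0900)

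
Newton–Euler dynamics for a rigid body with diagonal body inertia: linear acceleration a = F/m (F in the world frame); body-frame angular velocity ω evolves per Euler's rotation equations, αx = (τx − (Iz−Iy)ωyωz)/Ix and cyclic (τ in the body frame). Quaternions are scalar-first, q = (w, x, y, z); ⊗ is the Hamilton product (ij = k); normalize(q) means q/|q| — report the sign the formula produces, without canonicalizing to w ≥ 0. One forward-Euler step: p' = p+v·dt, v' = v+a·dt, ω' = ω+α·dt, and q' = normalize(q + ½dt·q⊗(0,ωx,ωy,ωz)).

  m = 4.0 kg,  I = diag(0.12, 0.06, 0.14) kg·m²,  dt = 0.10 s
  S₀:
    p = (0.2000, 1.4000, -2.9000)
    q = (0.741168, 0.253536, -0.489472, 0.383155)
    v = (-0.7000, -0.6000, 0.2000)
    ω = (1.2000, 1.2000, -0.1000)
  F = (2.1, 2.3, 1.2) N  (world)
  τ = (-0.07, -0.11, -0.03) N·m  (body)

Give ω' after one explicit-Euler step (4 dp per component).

α = I⁻¹(τ − ω×Iω) = (-0.5033, -1.8733, 0.4029)
ω + α·dt = (1.1497, 1.0127, -0.0597)

ω' = (1.1497, 1.0127, -0.0597)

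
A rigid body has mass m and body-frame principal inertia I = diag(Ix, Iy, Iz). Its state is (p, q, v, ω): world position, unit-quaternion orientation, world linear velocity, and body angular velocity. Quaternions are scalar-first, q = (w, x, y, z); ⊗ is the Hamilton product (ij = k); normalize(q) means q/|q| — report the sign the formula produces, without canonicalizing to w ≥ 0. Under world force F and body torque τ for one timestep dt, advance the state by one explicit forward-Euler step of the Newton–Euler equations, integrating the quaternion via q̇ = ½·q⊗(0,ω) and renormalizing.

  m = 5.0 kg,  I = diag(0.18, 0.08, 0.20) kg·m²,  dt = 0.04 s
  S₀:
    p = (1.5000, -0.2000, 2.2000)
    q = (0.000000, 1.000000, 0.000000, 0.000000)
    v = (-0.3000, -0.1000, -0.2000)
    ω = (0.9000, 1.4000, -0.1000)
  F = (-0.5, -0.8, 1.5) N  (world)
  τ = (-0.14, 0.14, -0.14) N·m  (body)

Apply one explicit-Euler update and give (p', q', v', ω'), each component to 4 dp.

p' = (1.4880, -0.2040, 2.1920)
q' = (-0.0180, 0.9994, 0.0020, 0.0280)
v' = (-0.3040, -0.1064, -0.1880)
ω' = (0.8726, 1.4691, -0.1028)

p' = p + v·dt = (1.4880, -0.2040, 2.1920)
new velocity v' = (-0.3040, -0.1064, -0.1880)
(τ − ω×Iω)/I = (-0.6844, 1.7275, -0.0700)
ω + α·dt = (0.8726, 1.4691, -0.1028)
q⊗(0,ω) = (-0.9000000, 0.0000000, 0.1000000, 1.4000000)
q + ½dt·q⊗(0,ω), renormalized = (-0.0180, 0.9994, 0.0020, 0.0280)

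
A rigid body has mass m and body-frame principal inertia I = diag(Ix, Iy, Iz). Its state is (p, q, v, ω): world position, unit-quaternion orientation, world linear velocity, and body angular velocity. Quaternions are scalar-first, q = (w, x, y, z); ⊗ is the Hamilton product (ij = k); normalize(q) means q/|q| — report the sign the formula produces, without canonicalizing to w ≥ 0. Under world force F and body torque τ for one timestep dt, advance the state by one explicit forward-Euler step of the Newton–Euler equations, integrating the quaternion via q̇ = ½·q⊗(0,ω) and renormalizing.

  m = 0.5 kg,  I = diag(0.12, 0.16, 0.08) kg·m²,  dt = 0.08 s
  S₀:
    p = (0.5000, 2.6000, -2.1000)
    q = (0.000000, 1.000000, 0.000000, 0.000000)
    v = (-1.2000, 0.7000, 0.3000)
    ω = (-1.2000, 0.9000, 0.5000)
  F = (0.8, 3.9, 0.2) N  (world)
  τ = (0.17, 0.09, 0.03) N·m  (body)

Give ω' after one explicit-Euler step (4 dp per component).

angular accel α = (1.7167, 0.7125, 0.9150)
new body rate ω' = (-1.0627, 0.9570, 0.5732)

ω' = (-1.0627, 0.9570, 0.5732)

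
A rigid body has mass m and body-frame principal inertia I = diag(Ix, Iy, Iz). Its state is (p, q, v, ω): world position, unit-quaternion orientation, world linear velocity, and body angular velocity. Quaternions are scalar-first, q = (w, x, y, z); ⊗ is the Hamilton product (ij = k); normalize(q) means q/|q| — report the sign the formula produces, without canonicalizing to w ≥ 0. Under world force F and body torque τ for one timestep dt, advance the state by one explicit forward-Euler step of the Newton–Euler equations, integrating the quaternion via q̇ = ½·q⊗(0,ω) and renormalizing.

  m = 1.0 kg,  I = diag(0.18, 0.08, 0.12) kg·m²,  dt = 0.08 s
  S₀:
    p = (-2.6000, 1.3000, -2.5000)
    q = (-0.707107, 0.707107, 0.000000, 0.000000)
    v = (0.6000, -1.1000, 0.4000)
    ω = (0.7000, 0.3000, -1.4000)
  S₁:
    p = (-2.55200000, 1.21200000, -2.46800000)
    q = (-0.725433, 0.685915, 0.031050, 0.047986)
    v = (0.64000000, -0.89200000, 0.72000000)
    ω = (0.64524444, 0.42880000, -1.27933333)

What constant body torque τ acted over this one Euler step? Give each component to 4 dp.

τ = (-0.1400, 0.0700, 0.1600)

Δω = ω₁−ω₀ = (-0.05475556, 0.12880000, 0.12066667)
I·α + gyro = (-0.1400, 0.0700, 0.1600)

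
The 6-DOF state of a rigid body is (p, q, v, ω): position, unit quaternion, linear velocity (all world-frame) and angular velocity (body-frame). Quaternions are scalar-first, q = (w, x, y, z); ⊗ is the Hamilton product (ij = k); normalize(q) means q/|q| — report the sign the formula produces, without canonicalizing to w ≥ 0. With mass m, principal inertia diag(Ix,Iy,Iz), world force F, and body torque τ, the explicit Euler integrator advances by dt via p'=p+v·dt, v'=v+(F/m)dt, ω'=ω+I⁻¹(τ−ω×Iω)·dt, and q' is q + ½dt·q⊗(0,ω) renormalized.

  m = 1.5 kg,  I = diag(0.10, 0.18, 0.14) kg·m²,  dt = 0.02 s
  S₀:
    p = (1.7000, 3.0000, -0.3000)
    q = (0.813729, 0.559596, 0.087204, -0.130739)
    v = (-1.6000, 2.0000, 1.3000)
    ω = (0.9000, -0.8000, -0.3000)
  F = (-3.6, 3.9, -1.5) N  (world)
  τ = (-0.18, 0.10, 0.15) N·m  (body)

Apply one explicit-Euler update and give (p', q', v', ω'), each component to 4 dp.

p' = (1.6680, 3.0400, -0.2740)
q' = (0.8089, 0.5656, 0.0812, -0.1384)
v' = (-1.6480, 2.0520, 1.2800)
ω' = (0.8659, -0.7901, -0.2703)

linear accel F/m = (-2.4000, 2.6000, -1.0000)
p' = p + v·dt = (1.6680, 3.0400, -0.2740)
new velocity v' = (-1.6480, 2.0520, 1.2800)
α = I⁻¹(τ − ω×Iω) = (-1.7040, 0.4956, 1.4829)
new body rate ω' = (0.8659, -0.7901, -0.2703)
Hamilton product q⊗(0,ω) = (-0.4730949, 0.6016037, -0.6007695, -0.7702791)
updated quaternion q' = (0.8089, 0.5656, 0.0812, -0.1384)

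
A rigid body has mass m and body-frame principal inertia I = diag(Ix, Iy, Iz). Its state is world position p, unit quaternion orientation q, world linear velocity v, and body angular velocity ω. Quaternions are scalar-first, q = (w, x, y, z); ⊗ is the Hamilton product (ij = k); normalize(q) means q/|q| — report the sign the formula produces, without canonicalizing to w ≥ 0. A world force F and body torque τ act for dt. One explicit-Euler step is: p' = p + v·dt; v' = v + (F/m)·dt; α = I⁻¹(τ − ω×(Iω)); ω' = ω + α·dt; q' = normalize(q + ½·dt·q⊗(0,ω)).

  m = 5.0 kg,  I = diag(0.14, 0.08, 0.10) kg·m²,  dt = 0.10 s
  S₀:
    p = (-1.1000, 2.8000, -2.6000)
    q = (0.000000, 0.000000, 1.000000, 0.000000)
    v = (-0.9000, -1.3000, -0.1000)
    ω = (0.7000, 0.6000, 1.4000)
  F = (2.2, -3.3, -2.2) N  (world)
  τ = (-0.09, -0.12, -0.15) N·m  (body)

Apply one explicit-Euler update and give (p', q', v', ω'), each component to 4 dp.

a = (0.4400, -0.6600, -0.4400)
p + v·dt = (-1.1900, 2.6700, -2.6100)
v + (F/m)dt = (-0.8560, -1.3660, -0.1440)
α = I⁻¹(τ − ω×Iω) = (-0.7629, -1.9900, -1.2480)
new body rate ω' = (0.6237, 0.4010, 1.2752)
2q̇ = q⊗(0,ω) = (-0.6000000, 1.4000000, 0.0000000, -0.7000000)
q' = normalize(q + ½dt·q⊗(0,ω)) = (-0.0299, 0.0698, 0.9965, -0.0349)

p' = (-1.1900, 2.6700, -2.6100)
q' = (-0.0299, 0.0698, 0.9965, -0.0349)
v' = (-0.8560, -1.3660, -0.1440)
ω' = (0.6237, 0.4010, 1.2752)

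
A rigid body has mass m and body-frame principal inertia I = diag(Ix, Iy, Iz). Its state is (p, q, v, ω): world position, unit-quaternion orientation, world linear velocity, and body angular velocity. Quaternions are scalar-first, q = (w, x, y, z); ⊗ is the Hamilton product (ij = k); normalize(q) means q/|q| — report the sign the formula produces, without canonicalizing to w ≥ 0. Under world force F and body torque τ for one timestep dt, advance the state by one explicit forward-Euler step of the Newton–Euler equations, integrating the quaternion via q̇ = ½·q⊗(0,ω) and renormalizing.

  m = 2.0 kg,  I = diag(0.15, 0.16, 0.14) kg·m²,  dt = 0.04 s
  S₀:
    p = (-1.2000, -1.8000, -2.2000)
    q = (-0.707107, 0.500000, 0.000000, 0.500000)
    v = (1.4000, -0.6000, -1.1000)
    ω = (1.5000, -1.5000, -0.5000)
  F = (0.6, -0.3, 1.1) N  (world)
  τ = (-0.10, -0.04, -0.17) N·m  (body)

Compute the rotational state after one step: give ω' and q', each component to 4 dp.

ω' = (1.4773, -1.5081, -0.5421)
q' = (-0.7164, 0.4933, 0.0412, 0.4916)

gyro term ω×Iω = (-0.0150, -0.0075, -0.0225)
α = I⁻¹(τ − ω×Iω) = (-0.5667, -0.2031, -1.0536)
ω' = ω + α·dt = (1.4773, -1.5081, -0.5421)
q⊗(0,ω) = (-0.5000000, -0.3106605, 2.0606605, -0.3964465)
updated quaternion q' = (-0.7164, 0.4933, 0.0412, 0.4916)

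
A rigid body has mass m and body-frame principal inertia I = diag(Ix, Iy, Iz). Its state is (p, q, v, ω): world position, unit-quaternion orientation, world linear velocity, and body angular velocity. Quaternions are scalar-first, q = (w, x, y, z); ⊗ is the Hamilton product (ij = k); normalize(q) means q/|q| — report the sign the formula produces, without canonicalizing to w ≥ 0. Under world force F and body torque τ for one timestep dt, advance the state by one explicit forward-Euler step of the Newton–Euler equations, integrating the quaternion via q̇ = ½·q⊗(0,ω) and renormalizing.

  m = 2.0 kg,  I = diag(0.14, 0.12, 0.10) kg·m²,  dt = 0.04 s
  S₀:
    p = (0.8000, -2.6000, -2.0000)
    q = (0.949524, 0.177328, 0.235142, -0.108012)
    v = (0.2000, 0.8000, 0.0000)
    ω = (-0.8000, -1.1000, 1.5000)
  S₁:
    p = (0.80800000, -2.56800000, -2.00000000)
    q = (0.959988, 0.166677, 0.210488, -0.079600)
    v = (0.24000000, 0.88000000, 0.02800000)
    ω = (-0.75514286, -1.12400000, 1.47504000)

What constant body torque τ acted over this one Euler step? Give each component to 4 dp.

rate change Δω = (0.04485714, -0.02400000, -0.02496000)
τ = I·(Δω/dt) + ω₀×(Iω₀) = (0.1900, -0.1200, -0.0800)

τ = (0.1900, -0.1200, -0.0800)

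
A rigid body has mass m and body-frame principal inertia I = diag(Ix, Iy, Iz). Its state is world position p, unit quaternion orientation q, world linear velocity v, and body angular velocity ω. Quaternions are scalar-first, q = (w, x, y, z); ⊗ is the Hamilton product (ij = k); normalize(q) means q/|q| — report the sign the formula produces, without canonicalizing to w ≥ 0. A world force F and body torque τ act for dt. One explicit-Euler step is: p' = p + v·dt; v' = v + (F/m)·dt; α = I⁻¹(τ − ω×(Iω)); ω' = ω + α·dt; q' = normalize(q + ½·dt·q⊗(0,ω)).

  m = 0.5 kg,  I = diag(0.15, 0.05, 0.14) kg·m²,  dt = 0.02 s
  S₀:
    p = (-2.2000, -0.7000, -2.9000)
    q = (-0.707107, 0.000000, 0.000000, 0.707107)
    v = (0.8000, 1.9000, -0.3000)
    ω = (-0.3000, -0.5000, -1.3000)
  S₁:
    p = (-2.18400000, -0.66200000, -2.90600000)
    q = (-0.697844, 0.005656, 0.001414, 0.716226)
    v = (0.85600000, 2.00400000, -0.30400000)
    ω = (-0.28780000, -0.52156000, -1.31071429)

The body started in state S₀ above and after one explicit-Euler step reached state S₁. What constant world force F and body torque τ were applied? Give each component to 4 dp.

F = (1.4000, 2.6000, -0.1000)
τ = (0.1500, -0.0500, -0.0900)

ω₁ − ω₀ = (0.01220000, -0.02156000, -0.01071429)
applied torque τ = (0.1500, -0.0500, -0.0900)
v₁ − v₀ = (0.05600000, 0.10400000, -0.00400000)
m·(v₁−v₀)/dt = (1.4000, 2.6000, -0.1000)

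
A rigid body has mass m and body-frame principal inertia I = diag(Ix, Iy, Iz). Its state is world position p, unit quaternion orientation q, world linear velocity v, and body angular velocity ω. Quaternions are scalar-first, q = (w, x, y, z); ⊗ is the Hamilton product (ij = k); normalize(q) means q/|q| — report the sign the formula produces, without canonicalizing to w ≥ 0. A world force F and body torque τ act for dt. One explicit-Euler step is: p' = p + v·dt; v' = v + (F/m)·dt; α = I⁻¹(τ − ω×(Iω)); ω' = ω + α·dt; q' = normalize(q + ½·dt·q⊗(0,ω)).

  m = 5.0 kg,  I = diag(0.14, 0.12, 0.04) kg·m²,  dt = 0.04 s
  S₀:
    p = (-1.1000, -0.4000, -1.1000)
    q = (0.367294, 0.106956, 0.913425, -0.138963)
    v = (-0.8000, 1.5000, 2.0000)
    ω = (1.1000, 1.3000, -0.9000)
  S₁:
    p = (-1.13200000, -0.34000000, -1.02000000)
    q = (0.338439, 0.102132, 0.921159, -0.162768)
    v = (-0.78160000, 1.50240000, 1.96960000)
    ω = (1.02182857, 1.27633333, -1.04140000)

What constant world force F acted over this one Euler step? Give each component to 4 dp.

v₁ − v₀ = (0.01840000, 0.00240000, -0.03040000)
F = m·Δv/dt = (2.3000, 0.3000, -3.8000)

F = (2.3000, 0.3000, -3.8000)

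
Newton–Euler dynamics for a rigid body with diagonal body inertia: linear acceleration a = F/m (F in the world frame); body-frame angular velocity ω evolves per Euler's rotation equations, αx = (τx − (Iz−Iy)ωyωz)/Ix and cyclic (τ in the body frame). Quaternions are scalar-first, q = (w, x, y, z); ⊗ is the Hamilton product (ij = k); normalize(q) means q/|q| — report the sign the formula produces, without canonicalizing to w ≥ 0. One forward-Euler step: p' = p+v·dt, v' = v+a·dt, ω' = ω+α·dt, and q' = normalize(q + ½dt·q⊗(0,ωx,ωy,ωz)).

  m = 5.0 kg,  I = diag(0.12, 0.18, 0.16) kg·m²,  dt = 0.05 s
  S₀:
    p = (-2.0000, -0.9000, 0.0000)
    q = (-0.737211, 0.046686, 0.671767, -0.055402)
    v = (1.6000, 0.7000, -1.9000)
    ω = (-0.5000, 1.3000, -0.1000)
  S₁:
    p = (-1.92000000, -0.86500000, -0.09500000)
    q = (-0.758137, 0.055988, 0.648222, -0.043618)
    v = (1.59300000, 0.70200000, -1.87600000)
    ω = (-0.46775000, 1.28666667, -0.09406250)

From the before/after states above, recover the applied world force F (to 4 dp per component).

Δv = v₁−v₀ = (-0.00700000, 0.00200000, 0.02400000)
F = m·Δv/dt = (-0.7000, 0.2000, 2.4000)

F = (-0.7000, 0.2000, 2.4000)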